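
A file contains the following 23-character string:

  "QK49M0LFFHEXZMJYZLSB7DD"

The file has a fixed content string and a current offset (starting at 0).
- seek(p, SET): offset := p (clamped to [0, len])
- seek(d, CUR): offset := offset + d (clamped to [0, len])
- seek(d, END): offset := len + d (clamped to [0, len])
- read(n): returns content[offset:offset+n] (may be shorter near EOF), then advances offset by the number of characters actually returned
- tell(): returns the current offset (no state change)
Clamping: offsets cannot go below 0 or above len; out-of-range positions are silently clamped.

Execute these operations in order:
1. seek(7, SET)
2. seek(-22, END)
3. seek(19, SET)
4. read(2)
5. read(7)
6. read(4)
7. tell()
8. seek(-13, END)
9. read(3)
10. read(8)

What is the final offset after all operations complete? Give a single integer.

After 1 (seek(7, SET)): offset=7
After 2 (seek(-22, END)): offset=1
After 3 (seek(19, SET)): offset=19
After 4 (read(2)): returned 'B7', offset=21
After 5 (read(7)): returned 'DD', offset=23
After 6 (read(4)): returned '', offset=23
After 7 (tell()): offset=23
After 8 (seek(-13, END)): offset=10
After 9 (read(3)): returned 'EXZ', offset=13
After 10 (read(8)): returned 'MJYZLSB7', offset=21

Answer: 21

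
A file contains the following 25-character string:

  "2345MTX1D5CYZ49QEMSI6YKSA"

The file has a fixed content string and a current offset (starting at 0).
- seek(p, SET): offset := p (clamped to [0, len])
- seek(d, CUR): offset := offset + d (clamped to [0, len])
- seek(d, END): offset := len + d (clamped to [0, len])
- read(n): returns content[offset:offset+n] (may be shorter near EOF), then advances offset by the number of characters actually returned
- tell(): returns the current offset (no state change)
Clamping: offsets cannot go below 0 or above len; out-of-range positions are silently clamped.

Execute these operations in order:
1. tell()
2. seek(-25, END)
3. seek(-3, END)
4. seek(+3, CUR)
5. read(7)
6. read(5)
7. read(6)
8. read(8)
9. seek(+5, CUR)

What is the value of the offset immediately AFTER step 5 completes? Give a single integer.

Answer: 25

Derivation:
After 1 (tell()): offset=0
After 2 (seek(-25, END)): offset=0
After 3 (seek(-3, END)): offset=22
After 4 (seek(+3, CUR)): offset=25
After 5 (read(7)): returned '', offset=25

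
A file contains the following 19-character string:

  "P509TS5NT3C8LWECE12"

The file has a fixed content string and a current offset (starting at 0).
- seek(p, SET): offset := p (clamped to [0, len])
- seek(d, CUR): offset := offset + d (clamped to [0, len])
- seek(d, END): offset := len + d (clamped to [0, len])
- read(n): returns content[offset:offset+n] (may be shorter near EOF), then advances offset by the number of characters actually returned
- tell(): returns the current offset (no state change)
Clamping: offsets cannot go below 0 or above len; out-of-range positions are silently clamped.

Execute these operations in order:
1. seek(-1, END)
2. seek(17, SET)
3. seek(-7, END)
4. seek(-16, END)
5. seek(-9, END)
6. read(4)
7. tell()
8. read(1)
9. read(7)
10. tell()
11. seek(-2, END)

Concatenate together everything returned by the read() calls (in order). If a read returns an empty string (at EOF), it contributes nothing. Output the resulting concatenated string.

After 1 (seek(-1, END)): offset=18
After 2 (seek(17, SET)): offset=17
After 3 (seek(-7, END)): offset=12
After 4 (seek(-16, END)): offset=3
After 5 (seek(-9, END)): offset=10
After 6 (read(4)): returned 'C8LW', offset=14
After 7 (tell()): offset=14
After 8 (read(1)): returned 'E', offset=15
After 9 (read(7)): returned 'CE12', offset=19
After 10 (tell()): offset=19
After 11 (seek(-2, END)): offset=17

Answer: C8LWECE12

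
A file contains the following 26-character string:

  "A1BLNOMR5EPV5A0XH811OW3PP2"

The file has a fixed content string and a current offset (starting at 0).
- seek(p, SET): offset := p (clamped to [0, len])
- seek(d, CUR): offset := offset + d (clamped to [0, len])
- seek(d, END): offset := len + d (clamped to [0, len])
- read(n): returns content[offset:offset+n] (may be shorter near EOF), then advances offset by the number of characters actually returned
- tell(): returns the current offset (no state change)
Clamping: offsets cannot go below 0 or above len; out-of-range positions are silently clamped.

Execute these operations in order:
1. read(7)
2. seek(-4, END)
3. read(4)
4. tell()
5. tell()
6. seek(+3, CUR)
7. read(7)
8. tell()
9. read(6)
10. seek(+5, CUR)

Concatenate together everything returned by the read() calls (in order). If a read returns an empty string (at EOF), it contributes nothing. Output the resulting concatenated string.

Answer: A1BLNOM3PP2

Derivation:
After 1 (read(7)): returned 'A1BLNOM', offset=7
After 2 (seek(-4, END)): offset=22
After 3 (read(4)): returned '3PP2', offset=26
After 4 (tell()): offset=26
After 5 (tell()): offset=26
After 6 (seek(+3, CUR)): offset=26
After 7 (read(7)): returned '', offset=26
After 8 (tell()): offset=26
After 9 (read(6)): returned '', offset=26
After 10 (seek(+5, CUR)): offset=26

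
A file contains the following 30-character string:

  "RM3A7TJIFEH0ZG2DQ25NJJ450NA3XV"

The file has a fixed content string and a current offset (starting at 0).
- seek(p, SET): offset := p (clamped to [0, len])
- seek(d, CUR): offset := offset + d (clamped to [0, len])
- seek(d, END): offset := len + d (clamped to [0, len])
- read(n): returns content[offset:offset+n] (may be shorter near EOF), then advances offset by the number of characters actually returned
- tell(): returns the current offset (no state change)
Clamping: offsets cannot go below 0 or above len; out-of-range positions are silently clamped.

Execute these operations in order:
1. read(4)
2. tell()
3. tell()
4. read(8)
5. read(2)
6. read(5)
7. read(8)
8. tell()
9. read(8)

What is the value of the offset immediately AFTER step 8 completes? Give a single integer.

After 1 (read(4)): returned 'RM3A', offset=4
After 2 (tell()): offset=4
After 3 (tell()): offset=4
After 4 (read(8)): returned '7TJIFEH0', offset=12
After 5 (read(2)): returned 'ZG', offset=14
After 6 (read(5)): returned '2DQ25', offset=19
After 7 (read(8)): returned 'NJJ450NA', offset=27
After 8 (tell()): offset=27

Answer: 27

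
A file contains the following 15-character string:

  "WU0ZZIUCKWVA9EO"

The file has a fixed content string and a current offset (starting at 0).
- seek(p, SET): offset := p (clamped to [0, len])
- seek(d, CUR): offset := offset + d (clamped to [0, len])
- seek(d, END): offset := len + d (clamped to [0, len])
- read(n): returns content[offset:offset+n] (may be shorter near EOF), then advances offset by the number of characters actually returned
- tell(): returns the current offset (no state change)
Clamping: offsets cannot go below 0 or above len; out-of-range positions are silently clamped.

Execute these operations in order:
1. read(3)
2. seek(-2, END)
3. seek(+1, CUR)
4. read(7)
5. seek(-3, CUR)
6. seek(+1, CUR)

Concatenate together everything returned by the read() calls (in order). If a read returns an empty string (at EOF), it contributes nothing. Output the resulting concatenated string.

After 1 (read(3)): returned 'WU0', offset=3
After 2 (seek(-2, END)): offset=13
After 3 (seek(+1, CUR)): offset=14
After 4 (read(7)): returned 'O', offset=15
After 5 (seek(-3, CUR)): offset=12
After 6 (seek(+1, CUR)): offset=13

Answer: WU0O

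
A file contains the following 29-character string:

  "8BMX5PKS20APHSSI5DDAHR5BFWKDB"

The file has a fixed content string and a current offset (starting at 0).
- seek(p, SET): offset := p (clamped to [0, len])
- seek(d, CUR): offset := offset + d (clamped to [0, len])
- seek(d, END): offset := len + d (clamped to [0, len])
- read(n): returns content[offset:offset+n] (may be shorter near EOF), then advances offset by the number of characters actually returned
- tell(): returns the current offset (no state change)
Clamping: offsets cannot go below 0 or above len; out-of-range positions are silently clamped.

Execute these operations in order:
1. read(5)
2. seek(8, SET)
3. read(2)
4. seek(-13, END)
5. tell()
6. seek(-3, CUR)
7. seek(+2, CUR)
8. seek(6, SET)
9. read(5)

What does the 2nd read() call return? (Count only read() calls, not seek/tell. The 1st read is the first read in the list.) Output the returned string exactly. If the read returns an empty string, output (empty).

Answer: 20

Derivation:
After 1 (read(5)): returned '8BMX5', offset=5
After 2 (seek(8, SET)): offset=8
After 3 (read(2)): returned '20', offset=10
After 4 (seek(-13, END)): offset=16
After 5 (tell()): offset=16
After 6 (seek(-3, CUR)): offset=13
After 7 (seek(+2, CUR)): offset=15
After 8 (seek(6, SET)): offset=6
After 9 (read(5)): returned 'KS20A', offset=11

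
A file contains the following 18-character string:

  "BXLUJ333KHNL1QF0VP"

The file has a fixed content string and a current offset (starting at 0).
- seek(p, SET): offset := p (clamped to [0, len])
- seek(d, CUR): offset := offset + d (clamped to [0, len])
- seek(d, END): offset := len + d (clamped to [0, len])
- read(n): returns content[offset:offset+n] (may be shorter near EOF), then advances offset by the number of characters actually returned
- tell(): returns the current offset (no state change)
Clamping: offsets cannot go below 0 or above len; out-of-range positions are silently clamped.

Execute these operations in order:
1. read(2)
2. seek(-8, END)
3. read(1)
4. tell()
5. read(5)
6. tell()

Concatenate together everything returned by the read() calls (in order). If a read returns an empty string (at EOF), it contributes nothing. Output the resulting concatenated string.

Answer: BXNL1QF0

Derivation:
After 1 (read(2)): returned 'BX', offset=2
After 2 (seek(-8, END)): offset=10
After 3 (read(1)): returned 'N', offset=11
After 4 (tell()): offset=11
After 5 (read(5)): returned 'L1QF0', offset=16
After 6 (tell()): offset=16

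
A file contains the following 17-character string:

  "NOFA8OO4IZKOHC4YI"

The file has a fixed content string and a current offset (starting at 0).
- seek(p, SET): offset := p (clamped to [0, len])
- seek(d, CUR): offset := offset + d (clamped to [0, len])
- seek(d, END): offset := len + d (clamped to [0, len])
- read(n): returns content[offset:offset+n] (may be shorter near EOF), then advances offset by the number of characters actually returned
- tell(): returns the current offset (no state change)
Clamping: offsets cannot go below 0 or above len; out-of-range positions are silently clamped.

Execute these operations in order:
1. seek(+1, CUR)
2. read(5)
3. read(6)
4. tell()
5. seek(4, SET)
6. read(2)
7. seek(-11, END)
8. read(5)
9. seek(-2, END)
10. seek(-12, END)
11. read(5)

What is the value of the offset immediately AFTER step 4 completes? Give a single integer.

Answer: 12

Derivation:
After 1 (seek(+1, CUR)): offset=1
After 2 (read(5)): returned 'OFA8O', offset=6
After 3 (read(6)): returned 'O4IZKO', offset=12
After 4 (tell()): offset=12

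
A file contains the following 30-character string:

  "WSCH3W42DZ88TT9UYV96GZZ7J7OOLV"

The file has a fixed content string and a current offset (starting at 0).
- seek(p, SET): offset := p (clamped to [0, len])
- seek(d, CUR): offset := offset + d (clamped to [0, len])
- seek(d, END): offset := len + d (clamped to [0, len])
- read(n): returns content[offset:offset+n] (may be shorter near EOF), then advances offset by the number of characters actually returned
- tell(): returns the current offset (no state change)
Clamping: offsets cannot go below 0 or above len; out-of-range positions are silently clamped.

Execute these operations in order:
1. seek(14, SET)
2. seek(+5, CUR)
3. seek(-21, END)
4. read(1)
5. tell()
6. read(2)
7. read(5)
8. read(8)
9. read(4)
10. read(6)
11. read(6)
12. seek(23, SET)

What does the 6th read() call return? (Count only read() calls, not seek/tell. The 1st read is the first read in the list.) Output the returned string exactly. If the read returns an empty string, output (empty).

After 1 (seek(14, SET)): offset=14
After 2 (seek(+5, CUR)): offset=19
After 3 (seek(-21, END)): offset=9
After 4 (read(1)): returned 'Z', offset=10
After 5 (tell()): offset=10
After 6 (read(2)): returned '88', offset=12
After 7 (read(5)): returned 'TT9UY', offset=17
After 8 (read(8)): returned 'V96GZZ7J', offset=25
After 9 (read(4)): returned '7OOL', offset=29
After 10 (read(6)): returned 'V', offset=30
After 11 (read(6)): returned '', offset=30
After 12 (seek(23, SET)): offset=23

Answer: V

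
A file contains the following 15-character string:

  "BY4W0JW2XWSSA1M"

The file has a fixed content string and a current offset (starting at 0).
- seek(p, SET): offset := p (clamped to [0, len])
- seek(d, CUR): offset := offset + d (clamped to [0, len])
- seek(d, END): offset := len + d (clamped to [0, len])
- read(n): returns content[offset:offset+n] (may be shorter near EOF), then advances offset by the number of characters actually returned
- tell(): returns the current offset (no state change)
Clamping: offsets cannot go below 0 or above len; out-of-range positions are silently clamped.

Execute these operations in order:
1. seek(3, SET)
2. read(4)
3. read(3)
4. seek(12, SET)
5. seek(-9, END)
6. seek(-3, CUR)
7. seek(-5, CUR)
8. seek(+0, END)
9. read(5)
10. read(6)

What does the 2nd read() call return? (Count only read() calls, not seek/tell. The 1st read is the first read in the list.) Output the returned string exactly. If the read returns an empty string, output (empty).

After 1 (seek(3, SET)): offset=3
After 2 (read(4)): returned 'W0JW', offset=7
After 3 (read(3)): returned '2XW', offset=10
After 4 (seek(12, SET)): offset=12
After 5 (seek(-9, END)): offset=6
After 6 (seek(-3, CUR)): offset=3
After 7 (seek(-5, CUR)): offset=0
After 8 (seek(+0, END)): offset=15
After 9 (read(5)): returned '', offset=15
After 10 (read(6)): returned '', offset=15

Answer: 2XW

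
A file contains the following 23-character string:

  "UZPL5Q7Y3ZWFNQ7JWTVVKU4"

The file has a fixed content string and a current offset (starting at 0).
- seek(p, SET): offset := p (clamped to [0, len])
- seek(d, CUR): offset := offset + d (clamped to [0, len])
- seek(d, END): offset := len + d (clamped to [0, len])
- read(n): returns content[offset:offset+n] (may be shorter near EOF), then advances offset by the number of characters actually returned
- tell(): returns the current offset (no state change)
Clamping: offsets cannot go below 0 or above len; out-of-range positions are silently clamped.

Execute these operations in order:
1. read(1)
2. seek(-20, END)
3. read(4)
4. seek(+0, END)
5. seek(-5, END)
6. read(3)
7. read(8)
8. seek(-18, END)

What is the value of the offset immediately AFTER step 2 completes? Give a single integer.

After 1 (read(1)): returned 'U', offset=1
After 2 (seek(-20, END)): offset=3

Answer: 3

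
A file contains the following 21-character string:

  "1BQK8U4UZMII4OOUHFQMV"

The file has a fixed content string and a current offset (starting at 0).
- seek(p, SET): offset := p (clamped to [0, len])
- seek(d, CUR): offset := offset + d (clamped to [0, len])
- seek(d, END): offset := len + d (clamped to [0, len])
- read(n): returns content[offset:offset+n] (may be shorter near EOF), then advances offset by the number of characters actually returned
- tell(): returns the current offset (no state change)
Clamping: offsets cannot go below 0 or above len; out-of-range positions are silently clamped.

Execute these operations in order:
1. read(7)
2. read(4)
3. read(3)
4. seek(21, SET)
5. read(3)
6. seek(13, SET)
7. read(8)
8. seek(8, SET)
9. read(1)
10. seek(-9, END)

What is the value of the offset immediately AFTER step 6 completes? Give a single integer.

Answer: 13

Derivation:
After 1 (read(7)): returned '1BQK8U4', offset=7
After 2 (read(4)): returned 'UZMI', offset=11
After 3 (read(3)): returned 'I4O', offset=14
After 4 (seek(21, SET)): offset=21
After 5 (read(3)): returned '', offset=21
After 6 (seek(13, SET)): offset=13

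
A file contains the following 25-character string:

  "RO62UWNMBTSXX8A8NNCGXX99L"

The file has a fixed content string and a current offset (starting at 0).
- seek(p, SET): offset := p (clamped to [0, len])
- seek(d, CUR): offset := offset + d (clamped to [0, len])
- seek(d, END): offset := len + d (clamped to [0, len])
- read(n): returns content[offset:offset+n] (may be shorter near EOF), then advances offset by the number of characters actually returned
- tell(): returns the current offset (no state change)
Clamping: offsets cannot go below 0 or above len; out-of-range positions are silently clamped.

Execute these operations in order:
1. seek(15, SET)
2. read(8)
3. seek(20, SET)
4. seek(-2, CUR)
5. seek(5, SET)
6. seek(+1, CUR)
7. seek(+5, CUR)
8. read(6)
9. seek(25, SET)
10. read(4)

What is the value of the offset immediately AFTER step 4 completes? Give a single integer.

After 1 (seek(15, SET)): offset=15
After 2 (read(8)): returned '8NNCGXX9', offset=23
After 3 (seek(20, SET)): offset=20
After 4 (seek(-2, CUR)): offset=18

Answer: 18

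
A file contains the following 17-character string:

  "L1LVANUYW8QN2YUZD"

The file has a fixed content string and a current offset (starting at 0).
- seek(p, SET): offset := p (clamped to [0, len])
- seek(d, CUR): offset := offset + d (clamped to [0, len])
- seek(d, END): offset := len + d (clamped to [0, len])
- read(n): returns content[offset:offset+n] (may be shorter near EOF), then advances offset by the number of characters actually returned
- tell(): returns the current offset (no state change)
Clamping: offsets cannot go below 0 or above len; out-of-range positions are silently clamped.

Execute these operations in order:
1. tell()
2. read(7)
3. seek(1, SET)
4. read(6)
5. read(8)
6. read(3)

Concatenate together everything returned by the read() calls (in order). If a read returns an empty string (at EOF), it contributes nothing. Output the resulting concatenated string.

Answer: L1LVANU1LVANUYW8QN2YUZD

Derivation:
After 1 (tell()): offset=0
After 2 (read(7)): returned 'L1LVANU', offset=7
After 3 (seek(1, SET)): offset=1
After 4 (read(6)): returned '1LVANU', offset=7
After 5 (read(8)): returned 'YW8QN2YU', offset=15
After 6 (read(3)): returned 'ZD', offset=17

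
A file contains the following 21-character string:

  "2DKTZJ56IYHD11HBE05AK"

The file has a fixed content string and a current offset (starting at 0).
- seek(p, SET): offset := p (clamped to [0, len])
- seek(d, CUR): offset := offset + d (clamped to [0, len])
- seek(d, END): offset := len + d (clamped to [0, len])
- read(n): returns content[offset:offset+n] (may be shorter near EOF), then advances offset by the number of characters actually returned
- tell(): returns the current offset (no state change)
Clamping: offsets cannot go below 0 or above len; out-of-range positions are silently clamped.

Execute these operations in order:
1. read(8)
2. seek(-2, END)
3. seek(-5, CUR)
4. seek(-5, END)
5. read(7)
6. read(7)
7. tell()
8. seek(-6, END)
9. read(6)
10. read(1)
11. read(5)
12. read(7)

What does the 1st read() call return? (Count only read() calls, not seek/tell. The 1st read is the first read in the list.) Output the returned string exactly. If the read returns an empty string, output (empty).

After 1 (read(8)): returned '2DKTZJ56', offset=8
After 2 (seek(-2, END)): offset=19
After 3 (seek(-5, CUR)): offset=14
After 4 (seek(-5, END)): offset=16
After 5 (read(7)): returned 'E05AK', offset=21
After 6 (read(7)): returned '', offset=21
After 7 (tell()): offset=21
After 8 (seek(-6, END)): offset=15
After 9 (read(6)): returned 'BE05AK', offset=21
After 10 (read(1)): returned '', offset=21
After 11 (read(5)): returned '', offset=21
After 12 (read(7)): returned '', offset=21

Answer: 2DKTZJ56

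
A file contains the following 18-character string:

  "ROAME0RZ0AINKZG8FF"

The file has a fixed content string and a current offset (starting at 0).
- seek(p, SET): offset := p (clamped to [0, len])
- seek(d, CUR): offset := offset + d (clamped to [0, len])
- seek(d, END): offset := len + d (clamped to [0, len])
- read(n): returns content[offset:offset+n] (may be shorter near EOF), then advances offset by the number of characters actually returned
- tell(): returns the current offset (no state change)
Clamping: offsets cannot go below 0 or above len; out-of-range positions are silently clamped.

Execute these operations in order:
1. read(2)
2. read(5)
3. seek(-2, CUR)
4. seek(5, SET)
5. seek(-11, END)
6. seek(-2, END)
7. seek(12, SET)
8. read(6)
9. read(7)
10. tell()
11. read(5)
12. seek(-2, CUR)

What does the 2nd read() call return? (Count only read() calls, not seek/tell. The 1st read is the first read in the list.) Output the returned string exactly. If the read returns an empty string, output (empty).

After 1 (read(2)): returned 'RO', offset=2
After 2 (read(5)): returned 'AME0R', offset=7
After 3 (seek(-2, CUR)): offset=5
After 4 (seek(5, SET)): offset=5
After 5 (seek(-11, END)): offset=7
After 6 (seek(-2, END)): offset=16
After 7 (seek(12, SET)): offset=12
After 8 (read(6)): returned 'KZG8FF', offset=18
After 9 (read(7)): returned '', offset=18
After 10 (tell()): offset=18
After 11 (read(5)): returned '', offset=18
After 12 (seek(-2, CUR)): offset=16

Answer: AME0R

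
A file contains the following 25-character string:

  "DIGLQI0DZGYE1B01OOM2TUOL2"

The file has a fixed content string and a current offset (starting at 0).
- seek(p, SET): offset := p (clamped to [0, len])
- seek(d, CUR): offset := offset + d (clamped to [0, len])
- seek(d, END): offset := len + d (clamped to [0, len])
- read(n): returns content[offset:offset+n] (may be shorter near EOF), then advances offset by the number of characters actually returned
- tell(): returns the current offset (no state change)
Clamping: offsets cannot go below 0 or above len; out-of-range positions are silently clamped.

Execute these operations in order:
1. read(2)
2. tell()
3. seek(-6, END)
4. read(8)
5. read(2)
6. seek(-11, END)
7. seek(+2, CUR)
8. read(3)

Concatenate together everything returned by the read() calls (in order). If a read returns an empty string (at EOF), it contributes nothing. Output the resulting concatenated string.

After 1 (read(2)): returned 'DI', offset=2
After 2 (tell()): offset=2
After 3 (seek(-6, END)): offset=19
After 4 (read(8)): returned '2TUOL2', offset=25
After 5 (read(2)): returned '', offset=25
After 6 (seek(-11, END)): offset=14
After 7 (seek(+2, CUR)): offset=16
After 8 (read(3)): returned 'OOM', offset=19

Answer: DI2TUOL2OOM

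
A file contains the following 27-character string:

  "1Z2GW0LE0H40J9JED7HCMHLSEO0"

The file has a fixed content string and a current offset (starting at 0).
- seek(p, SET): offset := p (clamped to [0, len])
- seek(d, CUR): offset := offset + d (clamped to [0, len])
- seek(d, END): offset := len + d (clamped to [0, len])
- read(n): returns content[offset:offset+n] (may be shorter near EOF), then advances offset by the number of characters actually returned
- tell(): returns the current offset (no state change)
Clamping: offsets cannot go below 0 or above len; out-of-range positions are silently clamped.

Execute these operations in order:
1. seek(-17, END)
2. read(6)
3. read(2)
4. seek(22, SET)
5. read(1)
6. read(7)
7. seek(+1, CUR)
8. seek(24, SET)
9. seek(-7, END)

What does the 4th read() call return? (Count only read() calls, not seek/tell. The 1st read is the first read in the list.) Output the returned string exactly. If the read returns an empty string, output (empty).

After 1 (seek(-17, END)): offset=10
After 2 (read(6)): returned '40J9JE', offset=16
After 3 (read(2)): returned 'D7', offset=18
After 4 (seek(22, SET)): offset=22
After 5 (read(1)): returned 'L', offset=23
After 6 (read(7)): returned 'SEO0', offset=27
After 7 (seek(+1, CUR)): offset=27
After 8 (seek(24, SET)): offset=24
After 9 (seek(-7, END)): offset=20

Answer: SEO0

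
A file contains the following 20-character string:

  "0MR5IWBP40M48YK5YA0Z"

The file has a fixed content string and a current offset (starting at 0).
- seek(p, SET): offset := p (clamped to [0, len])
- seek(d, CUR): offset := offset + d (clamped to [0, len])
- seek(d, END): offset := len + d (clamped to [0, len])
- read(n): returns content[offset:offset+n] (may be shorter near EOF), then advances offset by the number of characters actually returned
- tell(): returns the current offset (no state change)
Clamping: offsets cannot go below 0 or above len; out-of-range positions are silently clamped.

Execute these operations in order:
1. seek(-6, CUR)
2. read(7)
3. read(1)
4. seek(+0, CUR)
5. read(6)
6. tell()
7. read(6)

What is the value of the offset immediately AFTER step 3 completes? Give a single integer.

Answer: 8

Derivation:
After 1 (seek(-6, CUR)): offset=0
After 2 (read(7)): returned '0MR5IWB', offset=7
After 3 (read(1)): returned 'P', offset=8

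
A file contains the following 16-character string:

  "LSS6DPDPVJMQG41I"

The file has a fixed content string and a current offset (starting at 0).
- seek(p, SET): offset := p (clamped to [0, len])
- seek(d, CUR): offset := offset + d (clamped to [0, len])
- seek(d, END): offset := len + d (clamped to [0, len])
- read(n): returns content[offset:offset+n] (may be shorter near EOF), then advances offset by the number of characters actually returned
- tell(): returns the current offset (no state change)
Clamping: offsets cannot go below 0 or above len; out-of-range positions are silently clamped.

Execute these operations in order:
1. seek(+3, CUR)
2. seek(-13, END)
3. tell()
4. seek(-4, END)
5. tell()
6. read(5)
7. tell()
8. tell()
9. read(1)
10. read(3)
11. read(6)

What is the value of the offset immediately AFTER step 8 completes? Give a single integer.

Answer: 16

Derivation:
After 1 (seek(+3, CUR)): offset=3
After 2 (seek(-13, END)): offset=3
After 3 (tell()): offset=3
After 4 (seek(-4, END)): offset=12
After 5 (tell()): offset=12
After 6 (read(5)): returned 'G41I', offset=16
After 7 (tell()): offset=16
After 8 (tell()): offset=16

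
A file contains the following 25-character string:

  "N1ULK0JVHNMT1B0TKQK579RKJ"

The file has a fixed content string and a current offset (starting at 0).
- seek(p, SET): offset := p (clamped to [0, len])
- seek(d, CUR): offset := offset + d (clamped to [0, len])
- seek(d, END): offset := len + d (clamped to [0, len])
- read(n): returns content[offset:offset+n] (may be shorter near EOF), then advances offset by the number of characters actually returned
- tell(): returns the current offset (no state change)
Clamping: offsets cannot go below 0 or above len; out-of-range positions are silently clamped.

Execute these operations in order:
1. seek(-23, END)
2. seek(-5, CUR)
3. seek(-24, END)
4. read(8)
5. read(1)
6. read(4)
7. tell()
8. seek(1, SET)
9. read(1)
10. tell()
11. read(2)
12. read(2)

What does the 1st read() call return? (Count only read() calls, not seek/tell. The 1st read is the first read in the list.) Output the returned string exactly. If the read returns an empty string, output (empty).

After 1 (seek(-23, END)): offset=2
After 2 (seek(-5, CUR)): offset=0
After 3 (seek(-24, END)): offset=1
After 4 (read(8)): returned '1ULK0JVH', offset=9
After 5 (read(1)): returned 'N', offset=10
After 6 (read(4)): returned 'MT1B', offset=14
After 7 (tell()): offset=14
After 8 (seek(1, SET)): offset=1
After 9 (read(1)): returned '1', offset=2
After 10 (tell()): offset=2
After 11 (read(2)): returned 'UL', offset=4
After 12 (read(2)): returned 'K0', offset=6

Answer: 1ULK0JVH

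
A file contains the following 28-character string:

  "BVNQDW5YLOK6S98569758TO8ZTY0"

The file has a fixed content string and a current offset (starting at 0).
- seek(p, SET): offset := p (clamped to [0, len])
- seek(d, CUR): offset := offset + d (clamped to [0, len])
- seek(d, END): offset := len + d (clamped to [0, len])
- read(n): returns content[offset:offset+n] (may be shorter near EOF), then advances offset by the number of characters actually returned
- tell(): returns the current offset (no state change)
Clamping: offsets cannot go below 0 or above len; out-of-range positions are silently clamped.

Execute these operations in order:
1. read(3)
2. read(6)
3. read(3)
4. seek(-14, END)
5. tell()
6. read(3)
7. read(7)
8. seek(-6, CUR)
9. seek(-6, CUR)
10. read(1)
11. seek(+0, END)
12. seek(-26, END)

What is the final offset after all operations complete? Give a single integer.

After 1 (read(3)): returned 'BVN', offset=3
After 2 (read(6)): returned 'QDW5YL', offset=9
After 3 (read(3)): returned 'OK6', offset=12
After 4 (seek(-14, END)): offset=14
After 5 (tell()): offset=14
After 6 (read(3)): returned '856', offset=17
After 7 (read(7)): returned '9758TO8', offset=24
After 8 (seek(-6, CUR)): offset=18
After 9 (seek(-6, CUR)): offset=12
After 10 (read(1)): returned 'S', offset=13
After 11 (seek(+0, END)): offset=28
After 12 (seek(-26, END)): offset=2

Answer: 2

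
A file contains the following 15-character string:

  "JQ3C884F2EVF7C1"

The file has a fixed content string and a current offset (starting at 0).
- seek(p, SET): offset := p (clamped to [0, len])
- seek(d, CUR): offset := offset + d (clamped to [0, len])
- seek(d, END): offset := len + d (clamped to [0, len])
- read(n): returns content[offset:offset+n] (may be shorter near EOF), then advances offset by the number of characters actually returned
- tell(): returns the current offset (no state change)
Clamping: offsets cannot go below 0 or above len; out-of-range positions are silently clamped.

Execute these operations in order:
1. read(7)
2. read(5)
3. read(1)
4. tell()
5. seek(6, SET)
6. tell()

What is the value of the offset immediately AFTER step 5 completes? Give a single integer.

Answer: 6

Derivation:
After 1 (read(7)): returned 'JQ3C884', offset=7
After 2 (read(5)): returned 'F2EVF', offset=12
After 3 (read(1)): returned '7', offset=13
After 4 (tell()): offset=13
After 5 (seek(6, SET)): offset=6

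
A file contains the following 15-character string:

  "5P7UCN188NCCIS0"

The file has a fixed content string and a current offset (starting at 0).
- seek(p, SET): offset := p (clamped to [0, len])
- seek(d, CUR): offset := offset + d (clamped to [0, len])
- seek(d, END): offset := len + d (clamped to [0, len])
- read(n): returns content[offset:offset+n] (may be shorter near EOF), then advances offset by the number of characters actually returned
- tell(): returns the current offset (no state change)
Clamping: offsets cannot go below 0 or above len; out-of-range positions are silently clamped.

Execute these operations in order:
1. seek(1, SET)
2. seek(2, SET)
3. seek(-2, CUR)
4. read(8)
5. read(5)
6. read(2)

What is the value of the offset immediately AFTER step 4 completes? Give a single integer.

After 1 (seek(1, SET)): offset=1
After 2 (seek(2, SET)): offset=2
After 3 (seek(-2, CUR)): offset=0
After 4 (read(8)): returned '5P7UCN18', offset=8

Answer: 8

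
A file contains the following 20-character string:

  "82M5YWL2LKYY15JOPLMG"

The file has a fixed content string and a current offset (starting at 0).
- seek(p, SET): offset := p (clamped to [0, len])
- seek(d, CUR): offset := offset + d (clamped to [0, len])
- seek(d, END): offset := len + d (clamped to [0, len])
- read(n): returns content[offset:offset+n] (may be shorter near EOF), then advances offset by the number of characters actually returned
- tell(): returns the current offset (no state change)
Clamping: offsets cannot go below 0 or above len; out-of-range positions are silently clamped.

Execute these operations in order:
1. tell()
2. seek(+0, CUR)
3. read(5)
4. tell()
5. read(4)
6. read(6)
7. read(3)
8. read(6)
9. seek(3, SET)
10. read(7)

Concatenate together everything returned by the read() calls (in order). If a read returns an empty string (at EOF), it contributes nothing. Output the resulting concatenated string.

Answer: 82M5YWL2LKYY15JOPLMG5YWL2LK

Derivation:
After 1 (tell()): offset=0
After 2 (seek(+0, CUR)): offset=0
After 3 (read(5)): returned '82M5Y', offset=5
After 4 (tell()): offset=5
After 5 (read(4)): returned 'WL2L', offset=9
After 6 (read(6)): returned 'KYY15J', offset=15
After 7 (read(3)): returned 'OPL', offset=18
After 8 (read(6)): returned 'MG', offset=20
After 9 (seek(3, SET)): offset=3
After 10 (read(7)): returned '5YWL2LK', offset=10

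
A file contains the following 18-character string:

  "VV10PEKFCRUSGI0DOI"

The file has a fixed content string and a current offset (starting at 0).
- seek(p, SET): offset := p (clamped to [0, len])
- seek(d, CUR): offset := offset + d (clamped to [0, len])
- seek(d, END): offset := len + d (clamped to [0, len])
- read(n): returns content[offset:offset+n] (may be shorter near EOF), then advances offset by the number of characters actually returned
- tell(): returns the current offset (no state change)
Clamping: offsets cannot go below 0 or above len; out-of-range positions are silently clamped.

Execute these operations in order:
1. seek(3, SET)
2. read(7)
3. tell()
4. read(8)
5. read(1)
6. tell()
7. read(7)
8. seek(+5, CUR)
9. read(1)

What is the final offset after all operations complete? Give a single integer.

After 1 (seek(3, SET)): offset=3
After 2 (read(7)): returned '0PEKFCR', offset=10
After 3 (tell()): offset=10
After 4 (read(8)): returned 'USGI0DOI', offset=18
After 5 (read(1)): returned '', offset=18
After 6 (tell()): offset=18
After 7 (read(7)): returned '', offset=18
After 8 (seek(+5, CUR)): offset=18
After 9 (read(1)): returned '', offset=18

Answer: 18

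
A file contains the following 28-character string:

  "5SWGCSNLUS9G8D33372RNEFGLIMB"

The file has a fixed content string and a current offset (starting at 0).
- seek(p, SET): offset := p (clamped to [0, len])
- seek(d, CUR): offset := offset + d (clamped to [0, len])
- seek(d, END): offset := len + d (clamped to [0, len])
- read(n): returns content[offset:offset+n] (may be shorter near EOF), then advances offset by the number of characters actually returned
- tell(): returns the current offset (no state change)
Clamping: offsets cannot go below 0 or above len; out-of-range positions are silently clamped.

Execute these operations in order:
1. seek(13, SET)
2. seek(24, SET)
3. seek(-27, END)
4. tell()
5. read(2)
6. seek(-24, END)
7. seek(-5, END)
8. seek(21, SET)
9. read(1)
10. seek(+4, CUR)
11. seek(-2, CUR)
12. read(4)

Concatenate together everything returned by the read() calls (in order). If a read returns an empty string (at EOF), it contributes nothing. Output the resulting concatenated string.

After 1 (seek(13, SET)): offset=13
After 2 (seek(24, SET)): offset=24
After 3 (seek(-27, END)): offset=1
After 4 (tell()): offset=1
After 5 (read(2)): returned 'SW', offset=3
After 6 (seek(-24, END)): offset=4
After 7 (seek(-5, END)): offset=23
After 8 (seek(21, SET)): offset=21
After 9 (read(1)): returned 'E', offset=22
After 10 (seek(+4, CUR)): offset=26
After 11 (seek(-2, CUR)): offset=24
After 12 (read(4)): returned 'LIMB', offset=28

Answer: SWELIMB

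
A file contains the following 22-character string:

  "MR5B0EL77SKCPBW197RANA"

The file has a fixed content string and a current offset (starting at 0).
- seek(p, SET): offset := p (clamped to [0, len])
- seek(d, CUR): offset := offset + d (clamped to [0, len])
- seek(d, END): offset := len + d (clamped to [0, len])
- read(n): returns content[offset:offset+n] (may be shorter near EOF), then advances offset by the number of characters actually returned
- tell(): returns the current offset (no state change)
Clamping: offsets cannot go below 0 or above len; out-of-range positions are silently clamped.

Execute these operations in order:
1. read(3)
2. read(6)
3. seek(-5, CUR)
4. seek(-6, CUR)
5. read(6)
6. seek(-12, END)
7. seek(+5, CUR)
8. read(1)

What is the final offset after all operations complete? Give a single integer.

After 1 (read(3)): returned 'MR5', offset=3
After 2 (read(6)): returned 'B0EL77', offset=9
After 3 (seek(-5, CUR)): offset=4
After 4 (seek(-6, CUR)): offset=0
After 5 (read(6)): returned 'MR5B0E', offset=6
After 6 (seek(-12, END)): offset=10
After 7 (seek(+5, CUR)): offset=15
After 8 (read(1)): returned '1', offset=16

Answer: 16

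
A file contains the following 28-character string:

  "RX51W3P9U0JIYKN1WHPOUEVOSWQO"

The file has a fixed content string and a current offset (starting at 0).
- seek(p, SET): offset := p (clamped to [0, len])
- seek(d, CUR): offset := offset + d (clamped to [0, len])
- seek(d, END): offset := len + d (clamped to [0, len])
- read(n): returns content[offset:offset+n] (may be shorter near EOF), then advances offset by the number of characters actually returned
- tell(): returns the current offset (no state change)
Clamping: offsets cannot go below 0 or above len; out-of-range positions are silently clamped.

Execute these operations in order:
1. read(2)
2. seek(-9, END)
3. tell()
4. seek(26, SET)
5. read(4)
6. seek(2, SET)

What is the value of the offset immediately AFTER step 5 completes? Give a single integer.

Answer: 28

Derivation:
After 1 (read(2)): returned 'RX', offset=2
After 2 (seek(-9, END)): offset=19
After 3 (tell()): offset=19
After 4 (seek(26, SET)): offset=26
After 5 (read(4)): returned 'QO', offset=28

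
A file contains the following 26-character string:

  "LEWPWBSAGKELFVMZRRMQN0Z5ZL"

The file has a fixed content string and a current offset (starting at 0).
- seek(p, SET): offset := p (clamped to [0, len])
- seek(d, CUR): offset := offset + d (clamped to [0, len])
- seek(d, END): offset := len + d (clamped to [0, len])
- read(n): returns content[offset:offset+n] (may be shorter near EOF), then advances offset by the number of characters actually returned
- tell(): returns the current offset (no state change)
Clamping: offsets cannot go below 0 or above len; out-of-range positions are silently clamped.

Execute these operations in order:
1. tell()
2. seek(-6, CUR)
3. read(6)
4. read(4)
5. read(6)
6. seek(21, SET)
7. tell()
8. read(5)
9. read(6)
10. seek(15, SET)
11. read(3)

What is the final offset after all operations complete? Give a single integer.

Answer: 18

Derivation:
After 1 (tell()): offset=0
After 2 (seek(-6, CUR)): offset=0
After 3 (read(6)): returned 'LEWPWB', offset=6
After 4 (read(4)): returned 'SAGK', offset=10
After 5 (read(6)): returned 'ELFVMZ', offset=16
After 6 (seek(21, SET)): offset=21
After 7 (tell()): offset=21
After 8 (read(5)): returned '0Z5ZL', offset=26
After 9 (read(6)): returned '', offset=26
After 10 (seek(15, SET)): offset=15
After 11 (read(3)): returned 'ZRR', offset=18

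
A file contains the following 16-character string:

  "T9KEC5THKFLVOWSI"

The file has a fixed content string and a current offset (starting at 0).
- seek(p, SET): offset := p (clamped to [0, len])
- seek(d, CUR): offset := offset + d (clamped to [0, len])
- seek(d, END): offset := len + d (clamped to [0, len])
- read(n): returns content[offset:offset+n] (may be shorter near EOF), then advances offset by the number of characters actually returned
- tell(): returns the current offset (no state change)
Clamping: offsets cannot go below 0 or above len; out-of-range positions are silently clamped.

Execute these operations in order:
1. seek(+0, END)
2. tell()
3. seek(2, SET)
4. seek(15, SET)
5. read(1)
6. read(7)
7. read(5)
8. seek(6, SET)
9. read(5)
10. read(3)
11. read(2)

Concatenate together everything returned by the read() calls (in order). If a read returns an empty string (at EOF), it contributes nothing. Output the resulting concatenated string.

Answer: ITHKFLVOWSI

Derivation:
After 1 (seek(+0, END)): offset=16
After 2 (tell()): offset=16
After 3 (seek(2, SET)): offset=2
After 4 (seek(15, SET)): offset=15
After 5 (read(1)): returned 'I', offset=16
After 6 (read(7)): returned '', offset=16
After 7 (read(5)): returned '', offset=16
After 8 (seek(6, SET)): offset=6
After 9 (read(5)): returned 'THKFL', offset=11
After 10 (read(3)): returned 'VOW', offset=14
After 11 (read(2)): returned 'SI', offset=16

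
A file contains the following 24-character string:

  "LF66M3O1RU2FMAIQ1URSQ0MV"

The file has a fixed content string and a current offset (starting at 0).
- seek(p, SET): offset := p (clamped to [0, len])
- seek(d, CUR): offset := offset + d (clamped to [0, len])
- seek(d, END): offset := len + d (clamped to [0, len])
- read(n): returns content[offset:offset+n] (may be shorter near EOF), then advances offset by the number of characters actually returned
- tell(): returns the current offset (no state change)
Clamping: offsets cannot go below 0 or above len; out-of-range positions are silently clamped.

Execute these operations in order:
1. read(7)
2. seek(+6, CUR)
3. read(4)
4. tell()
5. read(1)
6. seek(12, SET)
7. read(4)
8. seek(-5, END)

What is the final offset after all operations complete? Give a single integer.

After 1 (read(7)): returned 'LF66M3O', offset=7
After 2 (seek(+6, CUR)): offset=13
After 3 (read(4)): returned 'AIQ1', offset=17
After 4 (tell()): offset=17
After 5 (read(1)): returned 'U', offset=18
After 6 (seek(12, SET)): offset=12
After 7 (read(4)): returned 'MAIQ', offset=16
After 8 (seek(-5, END)): offset=19

Answer: 19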